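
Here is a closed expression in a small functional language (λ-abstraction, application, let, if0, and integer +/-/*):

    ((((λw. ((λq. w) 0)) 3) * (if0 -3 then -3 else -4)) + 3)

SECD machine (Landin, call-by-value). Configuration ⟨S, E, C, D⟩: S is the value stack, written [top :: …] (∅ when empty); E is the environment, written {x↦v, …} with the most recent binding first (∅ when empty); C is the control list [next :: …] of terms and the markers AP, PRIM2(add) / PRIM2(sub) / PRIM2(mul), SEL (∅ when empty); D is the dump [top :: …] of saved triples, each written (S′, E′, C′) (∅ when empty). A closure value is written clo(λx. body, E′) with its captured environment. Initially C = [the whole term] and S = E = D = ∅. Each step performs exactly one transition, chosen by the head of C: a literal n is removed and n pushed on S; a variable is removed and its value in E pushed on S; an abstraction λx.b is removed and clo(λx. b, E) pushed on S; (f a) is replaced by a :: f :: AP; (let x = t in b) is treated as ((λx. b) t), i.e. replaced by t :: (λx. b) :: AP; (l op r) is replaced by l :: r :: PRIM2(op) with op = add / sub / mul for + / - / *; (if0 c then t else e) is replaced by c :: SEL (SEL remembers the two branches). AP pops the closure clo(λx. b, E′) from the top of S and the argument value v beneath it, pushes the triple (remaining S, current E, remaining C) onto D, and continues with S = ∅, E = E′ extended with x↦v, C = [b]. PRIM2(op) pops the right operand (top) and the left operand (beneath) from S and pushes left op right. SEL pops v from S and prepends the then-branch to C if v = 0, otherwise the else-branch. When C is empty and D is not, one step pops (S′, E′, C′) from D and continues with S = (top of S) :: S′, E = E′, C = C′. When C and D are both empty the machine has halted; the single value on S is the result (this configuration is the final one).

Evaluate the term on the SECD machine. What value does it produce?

step 0: ⟨S=∅; E=∅; C=[((((λw. ((λq. w) 0)) 3) * (if0 -3 then -3 else -4)) + 3)]; D=∅⟩
step 1: ⟨S=∅; E=∅; C=[(((λw. ((λq. w) 0)) 3) * (if0 -3 then -3 else -4)) :: 3 :: PRIM2(add)]; D=∅⟩
step 2: ⟨S=∅; E=∅; C=[((λw. ((λq. w) 0)) 3) :: (if0 -3 then -3 else -4) :: PRIM2(mul) :: 3 :: PRIM2(add)]; D=∅⟩
step 3: ⟨S=∅; E=∅; C=[3 :: (λw. ((λq. w) 0)) :: AP :: (if0 -3 then -3 else -4) :: PRIM2(mul) :: 3 :: PRIM2(add)]; D=∅⟩
step 4: ⟨S=[3]; E=∅; C=[(λw. ((λq. w) 0)) :: AP :: (if0 -3 then -3 else -4) :: PRIM2(mul) :: 3 :: PRIM2(add)]; D=∅⟩
step 5: ⟨S=[clo(λw. ((λq. w) 0), ∅) :: 3]; E=∅; C=[AP :: (if0 -3 then -3 else -4) :: PRIM2(mul) :: 3 :: PRIM2(add)]; D=∅⟩
step 6: ⟨S=∅; E={w↦3}; C=[((λq. w) 0)]; D=[(∅, ∅, [(if0 -3 then -3 else -4) :: PRIM2(mul) :: 3 :: PRIM2(add)])]⟩
step 7: ⟨S=∅; E={w↦3}; C=[0 :: (λq. w) :: AP]; D=[(∅, ∅, [(if0 -3 then -3 else -4) :: PRIM2(mul) :: 3 :: PRIM2(add)])]⟩
step 8: ⟨S=[0]; E={w↦3}; C=[(λq. w) :: AP]; D=[(∅, ∅, [(if0 -3 then -3 else -4) :: PRIM2(mul) :: 3 :: PRIM2(add)])]⟩
step 9: ⟨S=[clo(λq. w, {w↦3}) :: 0]; E={w↦3}; C=[AP]; D=[(∅, ∅, [(if0 -3 then -3 else -4) :: PRIM2(mul) :: 3 :: PRIM2(add)])]⟩
step 10: ⟨S=∅; E={q↦0, w↦3}; C=[w]; D=[(∅, {w↦3}, ∅) :: (∅, ∅, [(if0 -3 then -3 else -4) :: PRIM2(mul) :: 3 :: PRIM2(add)])]⟩
step 11: ⟨S=[3]; E={q↦0, w↦3}; C=∅; D=[(∅, {w↦3}, ∅) :: (∅, ∅, [(if0 -3 then -3 else -4) :: PRIM2(mul) :: 3 :: PRIM2(add)])]⟩
step 12: ⟨S=[3]; E={w↦3}; C=∅; D=[(∅, ∅, [(if0 -3 then -3 else -4) :: PRIM2(mul) :: 3 :: PRIM2(add)])]⟩
step 13: ⟨S=[3]; E=∅; C=[(if0 -3 then -3 else -4) :: PRIM2(mul) :: 3 :: PRIM2(add)]; D=∅⟩
step 14: ⟨S=[3]; E=∅; C=[-3 :: SEL :: PRIM2(mul) :: 3 :: PRIM2(add)]; D=∅⟩
step 15: ⟨S=[-3 :: 3]; E=∅; C=[SEL :: PRIM2(mul) :: 3 :: PRIM2(add)]; D=∅⟩
step 16: ⟨S=[3]; E=∅; C=[-4 :: PRIM2(mul) :: 3 :: PRIM2(add)]; D=∅⟩
step 17: ⟨S=[-4 :: 3]; E=∅; C=[PRIM2(mul) :: 3 :: PRIM2(add)]; D=∅⟩
step 18: ⟨S=[-12]; E=∅; C=[3 :: PRIM2(add)]; D=∅⟩
step 19: ⟨S=[3 :: -12]; E=∅; C=[PRIM2(add)]; D=∅⟩
step 20: ⟨S=[-9]; E=∅; C=∅; D=∅⟩
→ final value -9

Answer: -9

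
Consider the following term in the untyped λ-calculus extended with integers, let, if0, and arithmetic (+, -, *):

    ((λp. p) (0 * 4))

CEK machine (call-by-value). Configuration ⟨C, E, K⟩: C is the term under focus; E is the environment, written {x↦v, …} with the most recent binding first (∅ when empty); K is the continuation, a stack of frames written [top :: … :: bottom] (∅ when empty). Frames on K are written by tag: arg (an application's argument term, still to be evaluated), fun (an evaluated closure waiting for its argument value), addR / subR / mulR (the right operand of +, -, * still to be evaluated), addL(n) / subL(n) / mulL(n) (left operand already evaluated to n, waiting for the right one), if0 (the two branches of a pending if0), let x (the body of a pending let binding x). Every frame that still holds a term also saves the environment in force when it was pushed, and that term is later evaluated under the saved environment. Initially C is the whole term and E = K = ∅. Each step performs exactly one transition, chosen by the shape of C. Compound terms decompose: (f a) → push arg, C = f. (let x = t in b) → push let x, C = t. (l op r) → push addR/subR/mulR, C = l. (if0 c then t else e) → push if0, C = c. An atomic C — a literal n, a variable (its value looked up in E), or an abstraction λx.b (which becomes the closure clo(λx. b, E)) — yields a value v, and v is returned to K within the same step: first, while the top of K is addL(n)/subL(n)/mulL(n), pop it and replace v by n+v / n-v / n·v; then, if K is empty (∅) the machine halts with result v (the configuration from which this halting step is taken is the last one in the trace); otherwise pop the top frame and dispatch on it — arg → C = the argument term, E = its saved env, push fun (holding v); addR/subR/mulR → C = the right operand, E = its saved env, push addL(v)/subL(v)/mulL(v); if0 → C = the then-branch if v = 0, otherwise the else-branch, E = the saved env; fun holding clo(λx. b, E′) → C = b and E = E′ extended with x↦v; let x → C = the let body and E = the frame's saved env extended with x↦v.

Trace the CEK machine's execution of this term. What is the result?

step 0: ⟨C=((λp. p) (0 * 4)); E=∅; K=∅⟩
step 1: ⟨C=(λp. p); E=∅; K=[arg]⟩
step 2: ⟨C=(0 * 4); E=∅; K=[fun]⟩
step 3: ⟨C=0; E=∅; K=[mulR :: fun]⟩
step 4: ⟨C=4; E=∅; K=[mulL(0) :: fun]⟩
step 5: ⟨C=p; E={p↦0}; K=∅⟩
→ final value 0

Answer: 0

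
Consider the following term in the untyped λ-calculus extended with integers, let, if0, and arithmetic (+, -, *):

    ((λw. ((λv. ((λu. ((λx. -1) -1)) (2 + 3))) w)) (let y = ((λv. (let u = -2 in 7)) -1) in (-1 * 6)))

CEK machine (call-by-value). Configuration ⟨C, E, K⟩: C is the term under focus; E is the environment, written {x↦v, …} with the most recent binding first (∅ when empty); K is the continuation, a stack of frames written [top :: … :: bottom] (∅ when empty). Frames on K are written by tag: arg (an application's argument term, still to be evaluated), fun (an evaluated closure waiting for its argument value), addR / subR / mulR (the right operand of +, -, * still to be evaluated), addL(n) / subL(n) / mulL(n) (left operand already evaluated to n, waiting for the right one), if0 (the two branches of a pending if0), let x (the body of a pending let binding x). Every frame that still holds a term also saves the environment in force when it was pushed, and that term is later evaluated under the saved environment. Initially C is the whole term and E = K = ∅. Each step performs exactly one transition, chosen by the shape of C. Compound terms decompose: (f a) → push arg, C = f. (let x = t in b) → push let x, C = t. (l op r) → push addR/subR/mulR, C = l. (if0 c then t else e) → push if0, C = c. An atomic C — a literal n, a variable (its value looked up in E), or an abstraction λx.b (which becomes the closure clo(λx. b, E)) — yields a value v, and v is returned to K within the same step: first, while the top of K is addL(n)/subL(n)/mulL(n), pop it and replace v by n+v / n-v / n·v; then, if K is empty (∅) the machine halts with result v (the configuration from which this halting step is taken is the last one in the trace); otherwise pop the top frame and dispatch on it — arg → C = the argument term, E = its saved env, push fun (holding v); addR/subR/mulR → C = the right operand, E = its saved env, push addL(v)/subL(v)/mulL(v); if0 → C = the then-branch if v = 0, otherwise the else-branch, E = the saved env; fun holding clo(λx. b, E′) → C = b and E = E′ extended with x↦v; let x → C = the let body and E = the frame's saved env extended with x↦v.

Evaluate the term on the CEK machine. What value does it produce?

0. ⟨C=((λw. ((λv. ((λu. ((λx. -1) -1)) (2 + 3))) w)) (let y = ((λv. (let u = -2 in 7)) -1) in (-1 * 6))); E=∅; K=∅⟩
1. ⟨C=(λw. ((λv. ((λu. ((λx. -1) -1)) (2 + 3))) w)); E=∅; K=[arg]⟩
2. ⟨C=(let y = ((λv. (let u = -2 in 7)) -1) in (-1 * 6)); E=∅; K=[fun]⟩
3. ⟨C=((λv. (let u = -2 in 7)) -1); E=∅; K=[let y :: fun]⟩
4. ⟨C=(λv. (let u = -2 in 7)); E=∅; K=[arg :: let y :: fun]⟩
5. ⟨C=-1; E=∅; K=[fun :: let y :: fun]⟩
6. ⟨C=(let u = -2 in 7); E={v↦-1}; K=[let y :: fun]⟩
7. ⟨C=-2; E={v↦-1}; K=[let u :: let y :: fun]⟩
8. ⟨C=7; E={u↦-2, v↦-1}; K=[let y :: fun]⟩
9. ⟨C=(-1 * 6); E={y↦7}; K=[fun]⟩
10. ⟨C=-1; E={y↦7}; K=[mulR :: fun]⟩
11. ⟨C=6; E={y↦7}; K=[mulL(-1) :: fun]⟩
12. ⟨C=((λv. ((λu. ((λx. -1) -1)) (2 + 3))) w); E={w↦-6}; K=∅⟩
13. ⟨C=(λv. ((λu. ((λx. -1) -1)) (2 + 3))); E={w↦-6}; K=[arg]⟩
14. ⟨C=w; E={w↦-6}; K=[fun]⟩
15. ⟨C=((λu. ((λx. -1) -1)) (2 + 3)); E={v↦-6, w↦-6}; K=∅⟩
16. ⟨C=(λu. ((λx. -1) -1)); E={v↦-6, w↦-6}; K=[arg]⟩
17. ⟨C=(2 + 3); E={v↦-6, w↦-6}; K=[fun]⟩
18. ⟨C=2; E={v↦-6, w↦-6}; K=[addR :: fun]⟩
19. ⟨C=3; E={v↦-6, w↦-6}; K=[addL(2) :: fun]⟩
20. ⟨C=((λx. -1) -1); E={u↦5, v↦-6, w↦-6}; K=∅⟩
21. ⟨C=(λx. -1); E={u↦5, v↦-6, w↦-6}; K=[arg]⟩
22. ⟨C=-1; E={u↦5, v↦-6, w↦-6}; K=[fun]⟩
23. ⟨C=-1; E={x↦-1, u↦5, v↦-6, w↦-6}; K=∅⟩
→ final value -1

Answer: -1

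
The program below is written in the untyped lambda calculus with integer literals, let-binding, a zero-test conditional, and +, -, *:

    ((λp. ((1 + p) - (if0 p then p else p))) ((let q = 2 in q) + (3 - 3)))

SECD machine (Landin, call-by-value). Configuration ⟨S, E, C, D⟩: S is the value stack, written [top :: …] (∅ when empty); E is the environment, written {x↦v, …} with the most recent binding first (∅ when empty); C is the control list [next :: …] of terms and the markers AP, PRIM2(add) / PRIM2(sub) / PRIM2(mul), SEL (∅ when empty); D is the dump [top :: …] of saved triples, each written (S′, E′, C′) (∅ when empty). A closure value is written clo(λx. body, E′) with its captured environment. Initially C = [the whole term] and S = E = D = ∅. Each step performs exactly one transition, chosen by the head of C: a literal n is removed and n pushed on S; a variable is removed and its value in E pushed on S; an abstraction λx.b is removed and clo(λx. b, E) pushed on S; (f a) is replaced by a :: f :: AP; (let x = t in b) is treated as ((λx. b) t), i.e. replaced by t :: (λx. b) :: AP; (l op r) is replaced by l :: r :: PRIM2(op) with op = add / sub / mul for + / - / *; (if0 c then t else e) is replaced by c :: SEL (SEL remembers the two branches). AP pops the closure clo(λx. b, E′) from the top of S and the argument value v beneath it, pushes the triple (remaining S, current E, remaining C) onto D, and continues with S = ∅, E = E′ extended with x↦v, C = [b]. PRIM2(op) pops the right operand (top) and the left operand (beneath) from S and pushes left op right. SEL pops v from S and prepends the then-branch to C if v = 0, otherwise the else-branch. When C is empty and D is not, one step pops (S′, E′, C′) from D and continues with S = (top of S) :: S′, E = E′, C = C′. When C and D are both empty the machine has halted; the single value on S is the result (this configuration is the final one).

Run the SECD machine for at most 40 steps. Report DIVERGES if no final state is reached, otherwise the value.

[0] [S=∅ | E=∅ | C=[((λp. ((1 + p) - (if0 p then p else p))) ((let q = 2 in q) + (3 - 3)))] | D=∅]
[1] [S=∅ | E=∅ | C=[((let q = 2 in q) + (3 - 3)) :: (λp. ((1 + p) - (if0 p then p else p))) :: AP] | D=∅]
[2] [S=∅ | E=∅ | C=[(let q = 2 in q) :: (3 - 3) :: PRIM2(add) :: (λp. ((1 + p) - (if0 p then p else p))) :: AP] | D=∅]
[3] [S=∅ | E=∅ | C=[2 :: (λq. q) :: AP :: (3 - 3) :: PRIM2(add) :: (λp. ((1 + p) - (if0 p then p else p))) :: AP] | D=∅]
[4] [S=[2] | E=∅ | C=[(λq. q) :: AP :: (3 - 3) :: PRIM2(add) :: (λp. ((1 + p) - (if0 p then p else p))) :: AP] | D=∅]
[5] [S=[clo(λq. q, ∅) :: 2] | E=∅ | C=[AP :: (3 - 3) :: PRIM2(add) :: (λp. ((1 + p) - (if0 p then p else p))) :: AP] | D=∅]
[6] [S=∅ | E={q↦2} | C=[q] | D=[(∅, ∅, [(3 - 3) :: PRIM2(add) :: (λp. ((1 + p) - (if0 p then p else p))) :: AP])]]
[7] [S=[2] | E={q↦2} | C=∅ | D=[(∅, ∅, [(3 - 3) :: PRIM2(add) :: (λp. ((1 + p) - (if0 p then p else p))) :: AP])]]
[8] [S=[2] | E=∅ | C=[(3 - 3) :: PRIM2(add) :: (λp. ((1 + p) - (if0 p then p else p))) :: AP] | D=∅]
[9] [S=[2] | E=∅ | C=[3 :: 3 :: PRIM2(sub) :: PRIM2(add) :: (λp. ((1 + p) - (if0 p then p else p))) :: AP] | D=∅]
[10] [S=[3 :: 2] | E=∅ | C=[3 :: PRIM2(sub) :: PRIM2(add) :: (λp. ((1 + p) - (if0 p then p else p))) :: AP] | D=∅]
[11] [S=[3 :: 3 :: 2] | E=∅ | C=[PRIM2(sub) :: PRIM2(add) :: (λp. ((1 + p) - (if0 p then p else p))) :: AP] | D=∅]
[12] [S=[0 :: 2] | E=∅ | C=[PRIM2(add) :: (λp. ((1 + p) - (if0 p then p else p))) :: AP] | D=∅]
[13] [S=[2] | E=∅ | C=[(λp. ((1 + p) - (if0 p then p else p))) :: AP] | D=∅]
[14] [S=[clo(λp. ((1 + p) - (if0 p then p else p)), ∅) :: 2] | E=∅ | C=[AP] | D=∅]
[15] [S=∅ | E={p↦2} | C=[((1 + p) - (if0 p then p else p))] | D=[(∅, ∅, ∅)]]
[16] [S=∅ | E={p↦2} | C=[(1 + p) :: (if0 p then p else p) :: PRIM2(sub)] | D=[(∅, ∅, ∅)]]
[17] [S=∅ | E={p↦2} | C=[1 :: p :: PRIM2(add) :: (if0 p then p else p) :: PRIM2(sub)] | D=[(∅, ∅, ∅)]]
[18] [S=[1] | E={p↦2} | C=[p :: PRIM2(add) :: (if0 p then p else p) :: PRIM2(sub)] | D=[(∅, ∅, ∅)]]
[19] [S=[2 :: 1] | E={p↦2} | C=[PRIM2(add) :: (if0 p then p else p) :: PRIM2(sub)] | D=[(∅, ∅, ∅)]]
[20] [S=[3] | E={p↦2} | C=[(if0 p then p else p) :: PRIM2(sub)] | D=[(∅, ∅, ∅)]]
[21] [S=[3] | E={p↦2} | C=[p :: SEL :: PRIM2(sub)] | D=[(∅, ∅, ∅)]]
[22] [S=[2 :: 3] | E={p↦2} | C=[SEL :: PRIM2(sub)] | D=[(∅, ∅, ∅)]]
[23] [S=[3] | E={p↦2} | C=[p :: PRIM2(sub)] | D=[(∅, ∅, ∅)]]
[24] [S=[2 :: 3] | E={p↦2} | C=[PRIM2(sub)] | D=[(∅, ∅, ∅)]]
[25] [S=[1] | E={p↦2} | C=∅ | D=[(∅, ∅, ∅)]]
[26] [S=[1] | E=∅ | C=∅ | D=∅]
→ final value 1

Answer: 1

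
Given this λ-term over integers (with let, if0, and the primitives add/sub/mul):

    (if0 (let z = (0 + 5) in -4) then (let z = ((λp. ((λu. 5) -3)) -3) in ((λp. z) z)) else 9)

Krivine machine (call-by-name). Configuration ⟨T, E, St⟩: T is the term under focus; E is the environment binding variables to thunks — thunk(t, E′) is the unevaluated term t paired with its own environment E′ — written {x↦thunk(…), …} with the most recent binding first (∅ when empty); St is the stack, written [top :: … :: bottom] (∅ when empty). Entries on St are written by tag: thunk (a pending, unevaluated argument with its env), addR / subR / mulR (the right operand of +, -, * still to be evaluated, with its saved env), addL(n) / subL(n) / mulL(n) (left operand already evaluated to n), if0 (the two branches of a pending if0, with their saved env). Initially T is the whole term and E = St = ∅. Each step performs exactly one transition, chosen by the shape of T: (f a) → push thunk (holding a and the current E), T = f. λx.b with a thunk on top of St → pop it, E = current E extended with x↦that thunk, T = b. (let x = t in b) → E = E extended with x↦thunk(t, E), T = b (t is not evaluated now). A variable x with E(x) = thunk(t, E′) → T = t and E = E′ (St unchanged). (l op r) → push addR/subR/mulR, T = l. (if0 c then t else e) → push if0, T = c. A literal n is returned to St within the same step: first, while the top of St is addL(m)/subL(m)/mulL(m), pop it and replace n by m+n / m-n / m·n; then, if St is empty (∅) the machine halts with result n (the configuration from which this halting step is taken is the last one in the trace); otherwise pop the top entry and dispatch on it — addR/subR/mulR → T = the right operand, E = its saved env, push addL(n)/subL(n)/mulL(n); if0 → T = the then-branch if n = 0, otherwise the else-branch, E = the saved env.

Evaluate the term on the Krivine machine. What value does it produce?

t=0: <T=(if0 (let z = (0 + 5) in -4) then (let z = ((λp. ((λu. 5) -3)) -3) in ((λp. z) z)) else 9), E=∅, St=∅>
t=1: <T=(let z = (0 + 5) in -4), E=∅, St=[if0]>
t=2: <T=-4, E={z↦thunk((0 + 5), ∅)}, St=[if0]>
t=3: <T=9, E=∅, St=∅>
→ final value 9

Answer: 9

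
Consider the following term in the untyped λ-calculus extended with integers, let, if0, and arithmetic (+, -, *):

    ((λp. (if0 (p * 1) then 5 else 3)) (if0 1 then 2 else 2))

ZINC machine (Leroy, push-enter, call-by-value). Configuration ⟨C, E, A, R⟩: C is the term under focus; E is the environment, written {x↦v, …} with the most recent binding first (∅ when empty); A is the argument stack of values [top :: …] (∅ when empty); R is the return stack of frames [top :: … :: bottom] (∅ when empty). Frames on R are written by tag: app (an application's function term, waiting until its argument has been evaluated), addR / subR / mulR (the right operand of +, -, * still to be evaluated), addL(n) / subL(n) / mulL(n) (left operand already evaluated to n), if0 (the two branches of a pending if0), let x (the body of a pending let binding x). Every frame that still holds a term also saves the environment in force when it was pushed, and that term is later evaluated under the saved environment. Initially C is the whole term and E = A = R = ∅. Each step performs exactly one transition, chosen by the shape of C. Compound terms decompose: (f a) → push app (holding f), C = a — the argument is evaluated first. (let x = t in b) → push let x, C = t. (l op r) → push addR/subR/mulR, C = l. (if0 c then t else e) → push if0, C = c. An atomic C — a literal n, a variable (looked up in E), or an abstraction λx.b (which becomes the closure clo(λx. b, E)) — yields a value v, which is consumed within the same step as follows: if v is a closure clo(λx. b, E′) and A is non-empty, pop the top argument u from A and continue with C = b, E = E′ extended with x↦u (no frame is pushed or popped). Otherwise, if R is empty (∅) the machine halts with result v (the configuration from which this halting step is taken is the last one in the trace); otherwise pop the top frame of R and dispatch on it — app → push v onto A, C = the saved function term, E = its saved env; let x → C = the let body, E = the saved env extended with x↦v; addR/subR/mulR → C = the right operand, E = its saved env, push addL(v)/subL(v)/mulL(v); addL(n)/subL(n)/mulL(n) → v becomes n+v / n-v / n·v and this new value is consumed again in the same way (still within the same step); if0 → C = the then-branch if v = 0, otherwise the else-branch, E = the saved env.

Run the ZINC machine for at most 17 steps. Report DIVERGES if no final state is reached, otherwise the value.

t=0: [C=((λp. (if0 (p * 1) then 5 else 3)) (if0 1 then 2 else 2)) | E=∅ | A=∅ | R=∅]
t=1: [C=(if0 1 then 2 else 2) | E=∅ | A=∅ | R=[app]]
t=2: [C=1 | E=∅ | A=∅ | R=[if0 :: app]]
t=3: [C=2 | E=∅ | A=∅ | R=[app]]
t=4: [C=(λp. (if0 (p * 1) then 5 else 3)) | E=∅ | A=[2] | R=∅]
t=5: [C=(if0 (p * 1) then 5 else 3) | E={p↦2} | A=∅ | R=∅]
t=6: [C=(p * 1) | E={p↦2} | A=∅ | R=[if0]]
t=7: [C=p | E={p↦2} | A=∅ | R=[mulR :: if0]]
t=8: [C=1 | E={p↦2} | A=∅ | R=[mulL(2) :: if0]]
t=9: [C=3 | E={p↦2} | A=∅ | R=∅]
→ final value 3

Answer: 3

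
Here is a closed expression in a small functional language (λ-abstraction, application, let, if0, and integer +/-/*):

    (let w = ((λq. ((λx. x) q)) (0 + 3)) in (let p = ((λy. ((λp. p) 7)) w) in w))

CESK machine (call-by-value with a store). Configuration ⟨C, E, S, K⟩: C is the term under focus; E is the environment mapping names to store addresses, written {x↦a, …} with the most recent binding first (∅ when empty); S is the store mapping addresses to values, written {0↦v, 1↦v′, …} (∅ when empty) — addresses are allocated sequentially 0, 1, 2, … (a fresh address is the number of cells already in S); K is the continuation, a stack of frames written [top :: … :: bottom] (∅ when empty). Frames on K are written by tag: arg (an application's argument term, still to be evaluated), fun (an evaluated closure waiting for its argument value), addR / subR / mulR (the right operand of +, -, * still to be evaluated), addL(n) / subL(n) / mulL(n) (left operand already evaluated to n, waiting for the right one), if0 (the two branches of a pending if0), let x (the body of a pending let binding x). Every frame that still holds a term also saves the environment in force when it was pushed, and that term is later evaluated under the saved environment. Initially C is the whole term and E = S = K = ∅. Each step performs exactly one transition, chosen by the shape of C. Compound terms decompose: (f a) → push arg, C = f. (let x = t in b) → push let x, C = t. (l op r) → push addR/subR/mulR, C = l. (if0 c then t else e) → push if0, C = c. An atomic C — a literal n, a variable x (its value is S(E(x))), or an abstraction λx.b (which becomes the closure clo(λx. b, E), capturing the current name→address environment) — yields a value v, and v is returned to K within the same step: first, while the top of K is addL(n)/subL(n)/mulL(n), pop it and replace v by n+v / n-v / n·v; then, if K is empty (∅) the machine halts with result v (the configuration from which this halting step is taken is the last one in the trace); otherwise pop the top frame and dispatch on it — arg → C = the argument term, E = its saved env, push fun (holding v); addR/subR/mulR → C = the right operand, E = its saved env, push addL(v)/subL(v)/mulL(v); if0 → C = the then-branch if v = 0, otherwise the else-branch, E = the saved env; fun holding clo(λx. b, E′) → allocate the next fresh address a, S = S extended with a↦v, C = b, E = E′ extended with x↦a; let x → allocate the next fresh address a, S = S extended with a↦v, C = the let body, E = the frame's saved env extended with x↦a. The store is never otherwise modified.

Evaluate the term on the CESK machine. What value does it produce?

0. <C=(let w = ((λq. ((λx. x) q)) (0 + 3)) in (let p = ((λy. ((λp. p) 7)) w) in w)), E=∅, S=∅, K=∅>
1. <C=((λq. ((λx. x) q)) (0 + 3)), E=∅, S=∅, K=[let w]>
2. <C=(λq. ((λx. x) q)), E=∅, S=∅, K=[arg :: let w]>
3. <C=(0 + 3), E=∅, S=∅, K=[fun :: let w]>
4. <C=0, E=∅, S=∅, K=[addR :: fun :: let w]>
5. <C=3, E=∅, S=∅, K=[addL(0) :: fun :: let w]>
6. <C=((λx. x) q), E={q↦0}, S={0↦3}, K=[let w]>
7. <C=(λx. x), E={q↦0}, S={0↦3}, K=[arg :: let w]>
8. <C=q, E={q↦0}, S={0↦3}, K=[fun :: let w]>
9. <C=x, E={x↦1, q↦0}, S={0↦3, 1↦3}, K=[let w]>
10. <C=(let p = ((λy. ((λp. p) 7)) w) in w), E={w↦2}, S={0↦3, 1↦3, 2↦3}, K=∅>
11. <C=((λy. ((λp. p) 7)) w), E={w↦2}, S={0↦3, 1↦3, 2↦3}, K=[let p]>
12. <C=(λy. ((λp. p) 7)), E={w↦2}, S={0↦3, 1↦3, 2↦3}, K=[arg :: let p]>
13. <C=w, E={w↦2}, S={0↦3, 1↦3, 2↦3}, K=[fun :: let p]>
14. <C=((λp. p) 7), E={y↦3, w↦2}, S={0↦3, 1↦3, 2↦3, 3↦3}, K=[let p]>
15. <C=(λp. p), E={y↦3, w↦2}, S={0↦3, 1↦3, 2↦3, 3↦3}, K=[arg :: let p]>
16. <C=7, E={y↦3, w↦2}, S={0↦3, 1↦3, 2↦3, 3↦3}, K=[fun :: let p]>
17. <C=p, E={p↦4, y↦3, w↦2}, S={0↦3, 1↦3, 2↦3, 3↦3, 4↦7}, K=[let p]>
18. <C=w, E={p↦5, w↦2}, S={0↦3, 1↦3, 2↦3, 3↦3, 4↦7, 5↦7}, K=∅>
→ final value 3

Answer: 3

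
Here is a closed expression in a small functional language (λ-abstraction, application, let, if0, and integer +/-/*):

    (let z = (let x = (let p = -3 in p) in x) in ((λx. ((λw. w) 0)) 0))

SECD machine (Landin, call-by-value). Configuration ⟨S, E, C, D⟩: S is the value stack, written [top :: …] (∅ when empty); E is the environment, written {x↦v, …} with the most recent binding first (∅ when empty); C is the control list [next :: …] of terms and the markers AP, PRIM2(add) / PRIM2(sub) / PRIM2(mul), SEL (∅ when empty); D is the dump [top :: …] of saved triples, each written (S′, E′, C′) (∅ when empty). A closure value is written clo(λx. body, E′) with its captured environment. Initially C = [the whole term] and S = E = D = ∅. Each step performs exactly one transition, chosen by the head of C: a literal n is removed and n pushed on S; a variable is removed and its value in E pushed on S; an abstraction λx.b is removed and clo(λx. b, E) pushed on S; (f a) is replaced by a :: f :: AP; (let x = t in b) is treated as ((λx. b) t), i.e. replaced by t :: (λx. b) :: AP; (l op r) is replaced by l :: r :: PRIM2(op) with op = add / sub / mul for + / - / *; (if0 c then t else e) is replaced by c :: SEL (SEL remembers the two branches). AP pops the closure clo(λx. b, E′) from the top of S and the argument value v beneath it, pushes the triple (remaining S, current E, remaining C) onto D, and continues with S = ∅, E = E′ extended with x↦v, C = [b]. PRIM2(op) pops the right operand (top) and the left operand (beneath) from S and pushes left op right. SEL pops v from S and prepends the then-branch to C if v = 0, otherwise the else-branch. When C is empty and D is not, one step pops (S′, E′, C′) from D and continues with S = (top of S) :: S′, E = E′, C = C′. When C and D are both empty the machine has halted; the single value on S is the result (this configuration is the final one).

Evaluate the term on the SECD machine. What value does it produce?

Answer: 0

Derivation:
[0] ⟨S=∅; E=∅; C=[(let z = (let x = (let p = -3 in p) in x) in ((λx. ((λw. w) 0)) 0))]; D=∅⟩
[1] ⟨S=∅; E=∅; C=[(let x = (let p = -3 in p) in x) :: (λz. ((λx. ((λw. w) 0)) 0)) :: AP]; D=∅⟩
[2] ⟨S=∅; E=∅; C=[(let p = -3 in p) :: (λx. x) :: AP :: (λz. ((λx. ((λw. w) 0)) 0)) :: AP]; D=∅⟩
[3] ⟨S=∅; E=∅; C=[-3 :: (λp. p) :: AP :: (λx. x) :: AP :: (λz. ((λx. ((λw. w) 0)) 0)) :: AP]; D=∅⟩
[4] ⟨S=[-3]; E=∅; C=[(λp. p) :: AP :: (λx. x) :: AP :: (λz. ((λx. ((λw. w) 0)) 0)) :: AP]; D=∅⟩
[5] ⟨S=[clo(λp. p, ∅) :: -3]; E=∅; C=[AP :: (λx. x) :: AP :: (λz. ((λx. ((λw. w) 0)) 0)) :: AP]; D=∅⟩
[6] ⟨S=∅; E={p↦-3}; C=[p]; D=[(∅, ∅, [(λx. x) :: AP :: (λz. ((λx. ((λw. w) 0)) 0)) :: AP])]⟩
[7] ⟨S=[-3]; E={p↦-3}; C=∅; D=[(∅, ∅, [(λx. x) :: AP :: (λz. ((λx. ((λw. w) 0)) 0)) :: AP])]⟩
[8] ⟨S=[-3]; E=∅; C=[(λx. x) :: AP :: (λz. ((λx. ((λw. w) 0)) 0)) :: AP]; D=∅⟩
[9] ⟨S=[clo(λx. x, ∅) :: -3]; E=∅; C=[AP :: (λz. ((λx. ((λw. w) 0)) 0)) :: AP]; D=∅⟩
[10] ⟨S=∅; E={x↦-3}; C=[x]; D=[(∅, ∅, [(λz. ((λx. ((λw. w) 0)) 0)) :: AP])]⟩
[11] ⟨S=[-3]; E={x↦-3}; C=∅; D=[(∅, ∅, [(λz. ((λx. ((λw. w) 0)) 0)) :: AP])]⟩
[12] ⟨S=[-3]; E=∅; C=[(λz. ((λx. ((λw. w) 0)) 0)) :: AP]; D=∅⟩
[13] ⟨S=[clo(λz. ((λx. ((λw. w) 0)) 0), ∅) :: -3]; E=∅; C=[AP]; D=∅⟩
[14] ⟨S=∅; E={z↦-3}; C=[((λx. ((λw. w) 0)) 0)]; D=[(∅, ∅, ∅)]⟩
[15] ⟨S=∅; E={z↦-3}; C=[0 :: (λx. ((λw. w) 0)) :: AP]; D=[(∅, ∅, ∅)]⟩
[16] ⟨S=[0]; E={z↦-3}; C=[(λx. ((λw. w) 0)) :: AP]; D=[(∅, ∅, ∅)]⟩
[17] ⟨S=[clo(λx. ((λw. w) 0), {z↦-3}) :: 0]; E={z↦-3}; C=[AP]; D=[(∅, ∅, ∅)]⟩
[18] ⟨S=∅; E={x↦0, z↦-3}; C=[((λw. w) 0)]; D=[(∅, {z↦-3}, ∅) :: (∅, ∅, ∅)]⟩
[19] ⟨S=∅; E={x↦0, z↦-3}; C=[0 :: (λw. w) :: AP]; D=[(∅, {z↦-3}, ∅) :: (∅, ∅, ∅)]⟩
[20] ⟨S=[0]; E={x↦0, z↦-3}; C=[(λw. w) :: AP]; D=[(∅, {z↦-3}, ∅) :: (∅, ∅, ∅)]⟩
[21] ⟨S=[clo(λw. w, {x↦0, z↦-3}) :: 0]; E={x↦0, z↦-3}; C=[AP]; D=[(∅, {z↦-3}, ∅) :: (∅, ∅, ∅)]⟩
[22] ⟨S=∅; E={w↦0, x↦0, z↦-3}; C=[w]; D=[(∅, {x↦0, z↦-3}, ∅) :: (∅, {z↦-3}, ∅) :: (∅, ∅, ∅)]⟩
[23] ⟨S=[0]; E={w↦0, x↦0, z↦-3}; C=∅; D=[(∅, {x↦0, z↦-3}, ∅) :: (∅, {z↦-3}, ∅) :: (∅, ∅, ∅)]⟩
[24] ⟨S=[0]; E={x↦0, z↦-3}; C=∅; D=[(∅, {z↦-3}, ∅) :: (∅, ∅, ∅)]⟩
[25] ⟨S=[0]; E={z↦-3}; C=∅; D=[(∅, ∅, ∅)]⟩
[26] ⟨S=[0]; E=∅; C=∅; D=∅⟩
→ final value 0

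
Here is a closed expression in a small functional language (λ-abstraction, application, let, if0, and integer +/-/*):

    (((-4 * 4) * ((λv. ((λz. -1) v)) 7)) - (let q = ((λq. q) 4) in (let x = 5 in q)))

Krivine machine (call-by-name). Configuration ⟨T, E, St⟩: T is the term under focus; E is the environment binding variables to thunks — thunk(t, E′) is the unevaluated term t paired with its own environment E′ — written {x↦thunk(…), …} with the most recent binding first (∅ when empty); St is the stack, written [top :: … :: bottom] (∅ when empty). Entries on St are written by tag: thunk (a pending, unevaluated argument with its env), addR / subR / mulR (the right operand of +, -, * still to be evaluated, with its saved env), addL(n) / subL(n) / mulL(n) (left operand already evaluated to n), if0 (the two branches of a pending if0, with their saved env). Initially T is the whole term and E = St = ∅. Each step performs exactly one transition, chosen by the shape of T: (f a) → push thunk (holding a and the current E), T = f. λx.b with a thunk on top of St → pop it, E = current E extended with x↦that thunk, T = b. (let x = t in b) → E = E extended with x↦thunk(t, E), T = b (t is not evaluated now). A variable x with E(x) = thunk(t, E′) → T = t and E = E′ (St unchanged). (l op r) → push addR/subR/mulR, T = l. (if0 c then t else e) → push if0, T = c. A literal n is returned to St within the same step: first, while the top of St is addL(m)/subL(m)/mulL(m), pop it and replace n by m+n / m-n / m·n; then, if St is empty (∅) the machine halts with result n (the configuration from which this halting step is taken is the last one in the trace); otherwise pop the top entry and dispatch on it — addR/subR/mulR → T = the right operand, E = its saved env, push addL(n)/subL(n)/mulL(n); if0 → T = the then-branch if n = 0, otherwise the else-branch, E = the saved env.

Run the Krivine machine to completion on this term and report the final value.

[0] <T=(((-4 * 4) * ((λv. ((λz. -1) v)) 7)) - (let q = ((λq. q) 4) in (let x = 5 in q))), E=∅, St=∅>
[1] <T=((-4 * 4) * ((λv. ((λz. -1) v)) 7)), E=∅, St=[subR]>
[2] <T=(-4 * 4), E=∅, St=[mulR :: subR]>
[3] <T=-4, E=∅, St=[mulR :: mulR :: subR]>
[4] <T=4, E=∅, St=[mulL(-4) :: mulR :: subR]>
[5] <T=((λv. ((λz. -1) v)) 7), E=∅, St=[mulL(-16) :: subR]>
[6] <T=(λv. ((λz. -1) v)), E=∅, St=[thunk :: mulL(-16) :: subR]>
[7] <T=((λz. -1) v), E={v↦thunk(7, ∅)}, St=[mulL(-16) :: subR]>
[8] <T=(λz. -1), E={v↦thunk(7, ∅)}, St=[thunk :: mulL(-16) :: subR]>
[9] <T=-1, E={z↦thunk(v, {v↦thunk(7, ∅)}), v↦thunk(7, ∅)}, St=[mulL(-16) :: subR]>
[10] <T=(let q = ((λq. q) 4) in (let x = 5 in q)), E=∅, St=[subL(16)]>
[11] <T=(let x = 5 in q), E={q↦thunk(((λq. q) 4), ∅)}, St=[subL(16)]>
[12] <T=q, E={x↦thunk(5, {q↦thunk(((λq. q) 4), ∅)}), q↦thunk(((λq. q) 4), ∅)}, St=[subL(16)]>
[13] <T=((λq. q) 4), E=∅, St=[subL(16)]>
[14] <T=(λq. q), E=∅, St=[thunk :: subL(16)]>
[15] <T=q, E={q↦thunk(4, ∅)}, St=[subL(16)]>
[16] <T=4, E=∅, St=[subL(16)]>
→ final value 12

Answer: 12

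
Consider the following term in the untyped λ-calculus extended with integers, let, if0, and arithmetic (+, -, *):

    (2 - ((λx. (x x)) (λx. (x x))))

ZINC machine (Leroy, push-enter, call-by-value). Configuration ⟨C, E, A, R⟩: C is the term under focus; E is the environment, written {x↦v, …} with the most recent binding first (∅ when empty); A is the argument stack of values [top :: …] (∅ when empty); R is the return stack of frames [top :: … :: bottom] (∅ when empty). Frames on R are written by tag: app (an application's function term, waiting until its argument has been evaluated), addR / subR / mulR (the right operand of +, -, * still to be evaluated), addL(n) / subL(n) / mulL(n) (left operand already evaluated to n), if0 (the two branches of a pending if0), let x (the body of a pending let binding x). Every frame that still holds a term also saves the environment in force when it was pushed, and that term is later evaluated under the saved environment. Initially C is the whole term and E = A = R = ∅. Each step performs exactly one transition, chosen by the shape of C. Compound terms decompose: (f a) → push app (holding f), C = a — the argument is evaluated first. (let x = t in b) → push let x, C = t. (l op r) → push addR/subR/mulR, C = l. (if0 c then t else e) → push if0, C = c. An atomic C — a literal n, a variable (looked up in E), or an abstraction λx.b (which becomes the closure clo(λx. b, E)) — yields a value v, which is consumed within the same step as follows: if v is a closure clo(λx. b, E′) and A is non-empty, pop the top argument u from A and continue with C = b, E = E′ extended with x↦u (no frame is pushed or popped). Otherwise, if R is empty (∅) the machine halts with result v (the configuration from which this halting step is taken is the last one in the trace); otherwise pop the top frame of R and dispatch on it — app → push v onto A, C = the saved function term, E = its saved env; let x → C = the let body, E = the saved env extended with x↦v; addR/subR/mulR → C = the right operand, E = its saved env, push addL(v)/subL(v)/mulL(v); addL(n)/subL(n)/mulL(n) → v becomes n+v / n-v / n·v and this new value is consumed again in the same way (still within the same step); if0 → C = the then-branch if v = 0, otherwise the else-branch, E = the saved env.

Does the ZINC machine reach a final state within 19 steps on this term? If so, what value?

t=0: ⟨C=(2 - ((λx. (x x)) (λx. (x x)))); E=∅; A=∅; R=∅⟩
t=1: ⟨C=2; E=∅; A=∅; R=[subR]⟩
t=2: ⟨C=((λx. (x x)) (λx. (x x))); E=∅; A=∅; R=[subL(2)]⟩
t=3: ⟨C=(λx. (x x)); E=∅; A=∅; R=[app :: subL(2)]⟩
t=4: ⟨C=(λx. (x x)); E=∅; A=[clo(λx. (x x), ∅)]; R=[subL(2)]⟩
t=5: ⟨C=(x x); E={x↦clo(λx. (x x), ∅)}; A=∅; R=[subL(2)]⟩
t=6: ⟨C=x; E={x↦clo(λx. (x x), ∅)}; A=∅; R=[app :: subL(2)]⟩
t=7: ⟨C=x; E={x↦clo(λx. (x x), ∅)}; A=[clo(λx. (x x), ∅)]; R=[subL(2)]⟩
… configuration repeats with period 3 (steps 5–7 recur indefinitely) …

Answer: DIVERGES (no final state within 19 steps)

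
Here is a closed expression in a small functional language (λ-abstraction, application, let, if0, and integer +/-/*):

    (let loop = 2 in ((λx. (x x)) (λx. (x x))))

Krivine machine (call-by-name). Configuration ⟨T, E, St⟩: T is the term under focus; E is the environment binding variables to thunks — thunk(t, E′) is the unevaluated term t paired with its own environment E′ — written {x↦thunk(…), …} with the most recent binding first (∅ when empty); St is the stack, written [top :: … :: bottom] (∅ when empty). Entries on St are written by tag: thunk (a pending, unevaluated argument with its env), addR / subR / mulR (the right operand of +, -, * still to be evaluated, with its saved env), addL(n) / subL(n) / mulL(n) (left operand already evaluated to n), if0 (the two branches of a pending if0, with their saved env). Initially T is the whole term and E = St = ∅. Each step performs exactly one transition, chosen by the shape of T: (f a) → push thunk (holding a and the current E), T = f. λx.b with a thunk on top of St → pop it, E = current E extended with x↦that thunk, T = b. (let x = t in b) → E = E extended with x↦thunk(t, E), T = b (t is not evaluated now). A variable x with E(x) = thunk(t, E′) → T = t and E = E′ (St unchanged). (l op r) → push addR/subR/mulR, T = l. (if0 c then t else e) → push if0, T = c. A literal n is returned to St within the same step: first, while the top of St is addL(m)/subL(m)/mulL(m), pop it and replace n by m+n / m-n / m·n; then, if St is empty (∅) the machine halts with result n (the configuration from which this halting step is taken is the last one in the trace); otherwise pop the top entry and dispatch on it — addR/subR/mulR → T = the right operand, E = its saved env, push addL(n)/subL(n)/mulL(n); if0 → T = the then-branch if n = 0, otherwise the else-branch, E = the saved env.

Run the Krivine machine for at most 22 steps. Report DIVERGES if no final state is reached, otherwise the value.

0. [T=(let loop = 2 in ((λx. (x x)) (λx. (x x)))) | E=∅ | St=∅]
1. [T=((λx. (x x)) (λx. (x x))) | E={loop↦thunk(2, ∅)} | St=∅]
2. [T=(λx. (x x)) | E={loop↦thunk(2, ∅)} | St=[thunk]]
3. [T=(x x) | E={x↦thunk((λx. (x x)), {loop↦thunk(2, ∅)}), loop↦thunk(2, ∅)} | St=∅]
4. [T=x | E={x↦thunk((λx. (x x)), {loop↦thunk(2, ∅)}), loop↦thunk(2, ∅)} | St=[thunk]]
5. [T=(λx. (x x)) | E={loop↦thunk(2, ∅)} | St=[thunk]]
6. [T=(x x) | E={x↦thunk(x, {x↦thunk((λx. (x x)), {loop↦thunk(2, ∅)}), loop↦thunk(2, ∅)}), loop↦thunk(2, ∅)} | St=∅]
7. [T=x | E={x↦thunk(x, {x↦thunk((λx. (x x)), {loop↦thunk(2, ∅)}), loop↦thunk(2, ∅)}), loop↦thunk(2, ∅)} | St=[thunk]]
8. [T=x | E={x↦thunk((λx. (x x)), {loop↦thunk(2, ∅)}), loop↦thunk(2, ∅)} | St=[thunk]]
9. [T=(λx. (x x)) | E={loop↦thunk(2, ∅)} | St=[thunk]]
10. [T=(x x) | E={x↦thunk(x, {x↦thunk(x, {x↦thunk((λx. (x x)), {loop↦thunk(2, ∅)}), loop↦thunk(2, ∅)}), loop↦thunk(2, ∅)}), loop↦thunk(2, ∅)} | St=∅]
11. [T=x | E={x↦thunk(x, {x↦thunk(x, {x↦thunk((λx. (x x)), {loop↦thunk(2, ∅)}), loop↦thunk(2, ∅)}), loop↦thunk(2, ∅)}), loop↦thunk(2, ∅)} | St=[thunk]]
12. [T=x | E={x↦thunk(x, {x↦thunk((λx. (x x)), {loop↦thunk(2, ∅)}), loop↦thunk(2, ∅)}), loop↦thunk(2, ∅)} | St=[thunk]]
13. [T=x | E={x↦thunk((λx. (x x)), {loop↦thunk(2, ∅)}), loop↦thunk(2, ∅)} | St=[thunk]]
14. [T=(λx. (x x)) | E={loop↦thunk(2, ∅)} | St=[thunk]]
15. [T=(x x) | E={x↦thunk(x, {x↦thunk(x, {x↦thunk(x, {x↦thunk((λx. (x x)), {loop↦thunk(2, ∅)}), loop↦thunk(2, ∅)}), loop↦thunk(2, ∅)}), loop↦thunk(2, ∅)}), loop↦thunk(2, ∅)} | St=∅]
16. [T=x | E={x↦thunk(x, {x↦thunk(x, {x↦thunk(x, {x↦thunk((λx. (x x)), {loop↦thunk(2, ∅)}), loop↦thunk(2, ∅)}), loop↦thunk(2, ∅)}), loop↦thunk(2, ∅)}), loop↦thunk(2, ∅)} | St=[thunk]]
17. [T=x | E={x↦thunk(x, {x↦thunk(x, {x↦thunk((λx. (x x)), {loop↦thunk(2, ∅)}), loop↦thunk(2, ∅)}), loop↦thunk(2, ∅)}), loop↦thunk(2, ∅)} | St=[thunk]]
18. [T=x | E={x↦thunk(x, {x↦thunk((λx. (x x)), {loop↦thunk(2, ∅)}), loop↦thunk(2, ∅)}), loop↦thunk(2, ∅)} | St=[thunk]]
19. [T=x | E={x↦thunk((λx. (x x)), {loop↦thunk(2, ∅)}), loop↦thunk(2, ∅)} | St=[thunk]]
20. [T=(λx. (x x)) | E={loop↦thunk(2, ∅)} | St=[thunk]]
21. [T=(x x) | E={x↦thunk(x, {x↦thunk(x, {x↦thunk(x, {x↦thunk(x, {x↦thunk((λx. (x x)), {loop↦thunk(2, ∅)}), loop↦thunk(2, ∅)}), loop↦thunk(2, ∅)}), loop↦thunk(2, ∅)}), loop↦thunk(2, ∅)}), loop↦thunk(2, ∅)} | St=∅]
22. [T=x | E={x↦thunk(x, {x↦thunk(x, {x↦thunk(x, {x↦thunk(x, {x↦thunk((λx. (x x)), {loop↦thunk(2, ∅)}), loop↦thunk(2, ∅)}), loop↦thunk(2, ∅)}), loop↦thunk(2, ∅)}), loop↦thunk(2, ∅)}), loop↦thunk(2, ∅)} | St=[thunk]]
→ 22 transitions taken and the configuration is still not final: no result within 22 steps

Answer: DIVERGES (no final state within 22 steps)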